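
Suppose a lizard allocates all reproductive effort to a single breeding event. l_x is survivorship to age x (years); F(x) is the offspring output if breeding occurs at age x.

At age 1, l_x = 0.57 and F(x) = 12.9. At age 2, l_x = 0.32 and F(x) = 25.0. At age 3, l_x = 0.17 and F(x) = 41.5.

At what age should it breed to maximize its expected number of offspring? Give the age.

2

Expected offspring if breeding at age x = l_x × F(x):
  age 1: 0.57 × 12.9 = 7.353
  age 2: 0.32 × 25.0 = 8.000
  age 3: 0.17 × 41.5 = 7.055
Maximum at age 2 (8.000).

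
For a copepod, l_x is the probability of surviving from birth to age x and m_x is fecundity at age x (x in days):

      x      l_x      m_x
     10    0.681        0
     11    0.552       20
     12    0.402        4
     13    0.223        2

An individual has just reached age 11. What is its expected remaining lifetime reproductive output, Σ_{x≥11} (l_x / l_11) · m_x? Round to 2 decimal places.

23.72

l_11 = 0.552. Conditional survival from age 11 to x is l_x / l_11.
  x=11: (0.552/0.552) × 20 = 20.0000
  x=12: (0.402/0.552) × 4 = 2.9130
  x=13: (0.223/0.552) × 2 = 0.8080
Sum = 20.0000 + 2.9130 + 0.8080 = 23.7210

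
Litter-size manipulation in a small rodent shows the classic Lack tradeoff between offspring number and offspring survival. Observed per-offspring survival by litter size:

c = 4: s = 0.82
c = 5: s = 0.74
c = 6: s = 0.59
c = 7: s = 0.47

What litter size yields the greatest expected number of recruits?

Expected recruits = c × s(c):
  c=4: 4 × 0.82 = 3.280
  c=5: 5 × 0.74 = 3.700
  c=6: 6 × 0.59 = 3.540
  c=7: 7 × 0.47 = 3.290
Maximum at c = 5 (3.700 recruits).

5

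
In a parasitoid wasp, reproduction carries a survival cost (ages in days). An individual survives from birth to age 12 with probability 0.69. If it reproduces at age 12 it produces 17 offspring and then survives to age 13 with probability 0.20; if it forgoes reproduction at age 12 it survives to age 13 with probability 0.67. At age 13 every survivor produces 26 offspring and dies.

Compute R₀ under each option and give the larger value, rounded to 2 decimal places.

breed at age 12: R₀ = 0.69 × (17 + 0.20 × 26) = 0.69 × 22.2000 = 15.3180
delay to age 13: R₀ = 0.69 × (0.67 × 26) = 0.69 × 17.4200 = 12.0198
Higher: breed at age 12 (15.3180).

15.32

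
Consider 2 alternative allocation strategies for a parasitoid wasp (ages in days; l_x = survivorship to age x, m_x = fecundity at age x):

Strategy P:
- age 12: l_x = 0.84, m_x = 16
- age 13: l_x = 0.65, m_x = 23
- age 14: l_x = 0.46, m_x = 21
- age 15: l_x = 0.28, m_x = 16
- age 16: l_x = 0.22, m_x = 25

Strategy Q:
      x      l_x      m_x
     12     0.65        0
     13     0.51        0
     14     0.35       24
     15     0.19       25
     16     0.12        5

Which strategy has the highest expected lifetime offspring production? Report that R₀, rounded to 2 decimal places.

Strategy P: R₀ = 0.84×16 + 0.65×23 + 0.46×21 + 0.28×16 + 0.22×25 = 48.0300
Strategy Q: R₀ = 0.65×0 + 0.51×0 + 0.35×24 + 0.19×25 + 0.12×5 = 13.7500
Highest R₀: strategy P with 48.0300.

48.03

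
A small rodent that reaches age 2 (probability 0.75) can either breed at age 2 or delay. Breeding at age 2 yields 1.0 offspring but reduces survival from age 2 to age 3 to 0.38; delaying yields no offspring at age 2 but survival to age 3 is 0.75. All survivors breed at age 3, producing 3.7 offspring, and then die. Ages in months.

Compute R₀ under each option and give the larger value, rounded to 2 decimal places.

2.08

breed at age 2: R₀ = 0.75 × (1.0 + 0.38 × 3.7) = 0.75 × 2.4060 = 1.8045
delay to age 3: R₀ = 0.75 × (0.75 × 3.7) = 0.75 × 2.7750 = 2.0813
Higher: delay to age 3 (2.0813).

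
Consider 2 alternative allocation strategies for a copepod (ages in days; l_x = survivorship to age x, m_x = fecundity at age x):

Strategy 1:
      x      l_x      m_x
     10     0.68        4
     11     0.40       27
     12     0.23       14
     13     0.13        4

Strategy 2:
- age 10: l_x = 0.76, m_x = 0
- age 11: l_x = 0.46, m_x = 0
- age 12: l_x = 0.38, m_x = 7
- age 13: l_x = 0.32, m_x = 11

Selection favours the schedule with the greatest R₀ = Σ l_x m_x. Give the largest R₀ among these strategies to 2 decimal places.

17.26

Strategy 1: R₀ = 0.68×4 + 0.40×27 + 0.23×14 + 0.13×4 = 17.2600
Strategy 2: R₀ = 0.76×0 + 0.46×0 + 0.38×7 + 0.32×11 = 6.1800
Highest R₀: strategy 1 with 17.2600.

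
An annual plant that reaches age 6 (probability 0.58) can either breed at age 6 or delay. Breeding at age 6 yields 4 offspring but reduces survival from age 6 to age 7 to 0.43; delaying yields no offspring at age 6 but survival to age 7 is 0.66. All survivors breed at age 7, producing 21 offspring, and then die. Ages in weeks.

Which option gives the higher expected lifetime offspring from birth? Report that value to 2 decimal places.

breed at age 6: R₀ = 0.58 × (4 + 0.43 × 21) = 0.58 × 13.0300 = 7.5574
delay to age 7: R₀ = 0.58 × (0.66 × 21) = 0.58 × 13.8600 = 8.0388
Higher: delay to age 7 (8.0388).

8.04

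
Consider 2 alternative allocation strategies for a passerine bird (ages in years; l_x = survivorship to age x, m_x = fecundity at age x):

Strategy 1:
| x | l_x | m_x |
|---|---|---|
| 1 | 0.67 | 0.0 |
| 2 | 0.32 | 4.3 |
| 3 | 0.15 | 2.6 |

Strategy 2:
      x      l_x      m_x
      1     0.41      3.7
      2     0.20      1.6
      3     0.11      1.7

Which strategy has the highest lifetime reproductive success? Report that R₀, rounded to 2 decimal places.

Strategy 1: R₀ = 0.67×0.0 + 0.32×4.3 + 0.15×2.6 = 1.7660
Strategy 2: R₀ = 0.41×3.7 + 0.20×1.6 + 0.11×1.7 = 2.0240
Highest R₀: strategy 2 with 2.0240.

2.02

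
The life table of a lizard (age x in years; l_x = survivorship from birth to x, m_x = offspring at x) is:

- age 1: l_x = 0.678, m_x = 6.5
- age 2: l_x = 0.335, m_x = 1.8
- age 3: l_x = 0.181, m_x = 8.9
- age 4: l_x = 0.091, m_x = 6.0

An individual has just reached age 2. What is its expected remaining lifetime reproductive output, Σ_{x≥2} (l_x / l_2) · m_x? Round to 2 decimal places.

l_2 = 0.335. Conditional survival from age 2 to x is l_x / l_2.
  x=2: (0.335/0.335) × 1.8 = 1.8000
  x=3: (0.181/0.335) × 8.9 = 4.8087
  x=4: (0.091/0.335) × 6.0 = 1.6299
Sum = 1.8000 + 4.8087 + 1.6299 = 8.2385

8.24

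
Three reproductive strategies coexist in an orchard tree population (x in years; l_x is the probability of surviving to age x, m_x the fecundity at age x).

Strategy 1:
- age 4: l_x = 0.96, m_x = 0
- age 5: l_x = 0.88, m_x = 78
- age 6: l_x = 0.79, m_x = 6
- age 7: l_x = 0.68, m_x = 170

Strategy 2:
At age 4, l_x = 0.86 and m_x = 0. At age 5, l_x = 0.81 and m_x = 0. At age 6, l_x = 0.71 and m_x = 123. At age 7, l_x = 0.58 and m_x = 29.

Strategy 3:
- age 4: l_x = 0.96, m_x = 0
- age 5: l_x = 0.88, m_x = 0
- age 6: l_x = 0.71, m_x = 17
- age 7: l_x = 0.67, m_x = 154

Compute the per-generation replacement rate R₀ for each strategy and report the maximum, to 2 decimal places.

Strategy 1: R₀ = 0.96×0 + 0.88×78 + 0.79×6 + 0.68×170 = 188.9800
Strategy 2: R₀ = 0.86×0 + 0.81×0 + 0.71×123 + 0.58×29 = 104.1500
Strategy 3: R₀ = 0.96×0 + 0.88×0 + 0.71×17 + 0.67×154 = 115.2500
Highest R₀: strategy 1 with 188.9800.

188.98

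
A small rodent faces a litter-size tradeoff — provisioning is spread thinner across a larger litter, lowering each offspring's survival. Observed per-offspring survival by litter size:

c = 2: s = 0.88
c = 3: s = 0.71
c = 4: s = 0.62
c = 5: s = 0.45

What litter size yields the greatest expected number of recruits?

4

Expected recruits = c × s(c):
  c=2: 2 × 0.88 = 1.760
  c=3: 3 × 0.71 = 2.130
  c=4: 4 × 0.62 = 2.480
  c=5: 5 × 0.45 = 2.250
Maximum at c = 4 (2.480 recruits).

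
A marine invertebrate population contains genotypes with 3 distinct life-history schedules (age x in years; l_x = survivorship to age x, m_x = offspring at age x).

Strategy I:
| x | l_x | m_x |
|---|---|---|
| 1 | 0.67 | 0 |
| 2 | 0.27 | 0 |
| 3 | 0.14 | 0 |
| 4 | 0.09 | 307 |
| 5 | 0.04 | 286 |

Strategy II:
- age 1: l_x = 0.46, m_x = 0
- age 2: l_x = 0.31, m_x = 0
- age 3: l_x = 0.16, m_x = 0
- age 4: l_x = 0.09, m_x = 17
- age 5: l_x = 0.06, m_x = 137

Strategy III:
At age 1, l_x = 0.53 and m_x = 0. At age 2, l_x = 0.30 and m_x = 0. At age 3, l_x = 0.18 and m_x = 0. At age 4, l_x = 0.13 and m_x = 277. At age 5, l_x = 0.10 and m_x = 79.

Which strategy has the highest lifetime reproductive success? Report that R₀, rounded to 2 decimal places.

Strategy I: R₀ = 0.67×0 + 0.27×0 + 0.14×0 + 0.09×307 + 0.04×286 = 39.0700
Strategy II: R₀ = 0.46×0 + 0.31×0 + 0.16×0 + 0.09×17 + 0.06×137 = 9.7500
Strategy III: R₀ = 0.53×0 + 0.30×0 + 0.18×0 + 0.13×277 + 0.10×79 = 43.9100
Highest R₀: strategy III with 43.9100.

43.91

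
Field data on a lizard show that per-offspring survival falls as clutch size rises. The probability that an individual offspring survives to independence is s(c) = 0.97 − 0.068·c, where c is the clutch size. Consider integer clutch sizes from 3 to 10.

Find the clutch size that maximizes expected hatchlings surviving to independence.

7

Expected hatchlings surviving to independence = c × s(c):
  c=3: 3 × 0.766 = 2.298
  c=4: 4 × 0.698 = 2.792
  c=5: 5 × 0.630 = 3.150
  c=6: 6 × 0.562 = 3.372
  c=7: 7 × 0.494 = 3.458
  c=8: 8 × 0.426 = 3.408
  c=9: 9 × 0.358 = 3.222
  c=10: 10 × 0.290 = 2.900
Maximum at c = 7 (3.458 hatchlings surviving to independence).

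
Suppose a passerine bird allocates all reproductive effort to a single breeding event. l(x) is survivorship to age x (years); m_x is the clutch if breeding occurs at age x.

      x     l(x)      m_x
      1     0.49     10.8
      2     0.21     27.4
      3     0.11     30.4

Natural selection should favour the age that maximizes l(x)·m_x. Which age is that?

Expected offspring if breeding at age x = l(x) × m_x:
  age 1: 0.49 × 10.8 = 5.292
  age 2: 0.21 × 27.4 = 5.754
  age 3: 0.11 × 30.4 = 3.344
Maximum at age 2 (5.754).

2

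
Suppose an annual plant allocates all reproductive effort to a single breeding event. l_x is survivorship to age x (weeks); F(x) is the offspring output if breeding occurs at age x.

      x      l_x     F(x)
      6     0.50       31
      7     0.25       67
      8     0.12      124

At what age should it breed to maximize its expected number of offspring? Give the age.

7

Expected offspring if breeding at age x = l_x × F(x):
  age 6: 0.50 × 31 = 15.500
  age 7: 0.25 × 67 = 16.750
  age 8: 0.12 × 124 = 14.880
Maximum at age 7 (16.750).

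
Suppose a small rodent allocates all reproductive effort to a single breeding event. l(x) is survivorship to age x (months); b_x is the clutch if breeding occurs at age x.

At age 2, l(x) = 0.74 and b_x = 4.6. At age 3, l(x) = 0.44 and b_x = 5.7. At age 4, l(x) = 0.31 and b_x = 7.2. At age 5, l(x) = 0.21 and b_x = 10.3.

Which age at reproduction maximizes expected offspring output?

Expected offspring if breeding at age x = l(x) × b_x:
  age 2: 0.74 × 4.6 = 3.404
  age 3: 0.44 × 5.7 = 2.508
  age 4: 0.31 × 7.2 = 2.232
  age 5: 0.21 × 10.3 = 2.163
Maximum at age 2 (3.404).

2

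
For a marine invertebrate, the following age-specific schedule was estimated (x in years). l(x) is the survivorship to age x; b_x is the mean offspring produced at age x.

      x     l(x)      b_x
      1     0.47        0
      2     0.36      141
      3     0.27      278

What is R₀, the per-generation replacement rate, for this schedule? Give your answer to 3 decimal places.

125.820

R₀ = Σ l(x) b_x:
  age 1: 0.47 × 0 = 0.0000
  age 2: 0.36 × 141 = 50.7600
  age 3: 0.27 × 278 = 75.0600
R₀ = 0.0000 + 50.7600 + 75.0600 = 125.8200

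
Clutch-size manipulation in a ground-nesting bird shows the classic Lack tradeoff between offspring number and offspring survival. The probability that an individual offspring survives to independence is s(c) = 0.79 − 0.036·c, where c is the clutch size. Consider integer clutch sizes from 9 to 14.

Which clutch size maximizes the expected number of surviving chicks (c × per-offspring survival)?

Expected surviving chicks = c × s(c):
  c=9: 9 × 0.466 = 4.194
  c=10: 10 × 0.430 = 4.300
  c=11: 11 × 0.394 = 4.334
  c=12: 12 × 0.358 = 4.296
  c=13: 13 × 0.322 = 4.186
  c=14: 14 × 0.286 = 4.004
Maximum at c = 11 (4.334 surviving chicks).

11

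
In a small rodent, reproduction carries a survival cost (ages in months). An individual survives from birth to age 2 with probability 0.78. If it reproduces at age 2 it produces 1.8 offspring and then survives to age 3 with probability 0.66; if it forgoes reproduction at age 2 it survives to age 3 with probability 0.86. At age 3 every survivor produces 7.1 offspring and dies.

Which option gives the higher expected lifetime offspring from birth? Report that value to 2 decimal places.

5.06

breed at age 2: R₀ = 0.78 × (1.8 + 0.66 × 7.1) = 0.78 × 6.4860 = 5.0591
delay to age 3: R₀ = 0.78 × (0.86 × 7.1) = 0.78 × 6.1060 = 4.7627
Higher: breed at age 2 (5.0591).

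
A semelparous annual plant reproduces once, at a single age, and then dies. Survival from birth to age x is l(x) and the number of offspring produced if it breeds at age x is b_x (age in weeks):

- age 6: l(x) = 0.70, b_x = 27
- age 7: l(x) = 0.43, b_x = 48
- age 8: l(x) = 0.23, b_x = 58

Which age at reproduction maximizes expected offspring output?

7

Expected offspring if breeding at age x = l(x) × b_x:
  age 6: 0.70 × 27 = 18.900
  age 7: 0.43 × 48 = 20.640
  age 8: 0.23 × 58 = 13.340
Maximum at age 7 (20.640).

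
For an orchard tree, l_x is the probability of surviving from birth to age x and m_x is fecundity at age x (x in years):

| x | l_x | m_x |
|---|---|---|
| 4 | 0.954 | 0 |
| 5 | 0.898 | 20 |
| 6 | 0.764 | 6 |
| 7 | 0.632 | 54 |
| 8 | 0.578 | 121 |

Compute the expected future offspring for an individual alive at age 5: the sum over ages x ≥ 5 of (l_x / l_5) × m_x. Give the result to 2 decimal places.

140.99

l_5 = 0.898. Conditional survival from age 5 to x is l_x / l_5.
  x=5: (0.898/0.898) × 20 = 20.0000
  x=6: (0.764/0.898) × 6 = 5.1047
  x=7: (0.632/0.898) × 54 = 38.0045
  x=8: (0.578/0.898) × 121 = 77.8820
Sum = 20.0000 + 5.1047 + 38.0045 + 77.8820 = 140.9911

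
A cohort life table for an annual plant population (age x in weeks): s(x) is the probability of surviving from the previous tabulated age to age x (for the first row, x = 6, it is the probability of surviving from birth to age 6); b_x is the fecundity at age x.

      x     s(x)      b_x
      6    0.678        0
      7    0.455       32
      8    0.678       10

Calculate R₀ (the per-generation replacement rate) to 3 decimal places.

Survivorship from birth: l_x = s_6·s_7·…·s_x.
  l_6 = 0.67800
  l_7 = 0.30849
  l_8 = 0.20916
R₀ = Σ l_x b_x:
  age 6: 0.67800 × 0 = 0.0000
  age 7: 0.30849 × 32 = 9.8717
  age 8: 0.20916 × 10 = 2.0916
R₀ = 0.0000 + 9.8717 + 2.0916 = 11.9633

11.963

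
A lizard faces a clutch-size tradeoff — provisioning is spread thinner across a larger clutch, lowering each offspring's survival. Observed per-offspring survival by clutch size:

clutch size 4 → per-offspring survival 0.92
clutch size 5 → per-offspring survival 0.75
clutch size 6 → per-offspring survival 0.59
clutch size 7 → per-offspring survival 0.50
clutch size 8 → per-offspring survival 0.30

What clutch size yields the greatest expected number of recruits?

Expected recruits = c × s(c):
  c=4: 4 × 0.92 = 3.680
  c=5: 5 × 0.75 = 3.750
  c=6: 6 × 0.59 = 3.540
  c=7: 7 × 0.50 = 3.500
  c=8: 8 × 0.30 = 2.400
Maximum at c = 5 (3.750 recruits).

5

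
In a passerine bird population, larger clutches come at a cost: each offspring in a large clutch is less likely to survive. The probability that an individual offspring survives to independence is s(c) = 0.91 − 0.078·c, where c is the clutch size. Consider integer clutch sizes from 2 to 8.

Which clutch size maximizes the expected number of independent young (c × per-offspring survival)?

6

Expected independent young = c × s(c):
  c=2: 2 × 0.754 = 1.508
  c=3: 3 × 0.676 = 2.028
  c=4: 4 × 0.598 = 2.392
  c=5: 5 × 0.520 = 2.600
  c=6: 6 × 0.442 = 2.652
  c=7: 7 × 0.364 = 2.548
  c=8: 8 × 0.286 = 2.288
Maximum at c = 6 (2.652 independent young).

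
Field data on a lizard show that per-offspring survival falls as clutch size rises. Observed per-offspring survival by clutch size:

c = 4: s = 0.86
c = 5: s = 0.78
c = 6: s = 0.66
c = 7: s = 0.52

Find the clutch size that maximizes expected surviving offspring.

6

Expected surviving offspring = c × s(c):
  c=4: 4 × 0.86 = 3.440
  c=5: 5 × 0.78 = 3.900
  c=6: 6 × 0.66 = 3.960
  c=7: 7 × 0.52 = 3.640
Maximum at c = 6 (3.960 surviving offspring).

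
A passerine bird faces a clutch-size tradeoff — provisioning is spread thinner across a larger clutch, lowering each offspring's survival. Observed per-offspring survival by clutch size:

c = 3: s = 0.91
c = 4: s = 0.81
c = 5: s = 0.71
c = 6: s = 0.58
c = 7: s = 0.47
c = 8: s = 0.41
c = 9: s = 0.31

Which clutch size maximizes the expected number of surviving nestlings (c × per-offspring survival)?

Expected surviving nestlings = c × s(c):
  c=3: 3 × 0.91 = 2.730
  c=4: 4 × 0.81 = 3.240
  c=5: 5 × 0.71 = 3.550
  c=6: 6 × 0.58 = 3.480
  c=7: 7 × 0.47 = 3.290
  c=8: 8 × 0.41 = 3.280
  c=9: 9 × 0.31 = 2.790
Maximum at c = 5 (3.550 surviving nestlings).

5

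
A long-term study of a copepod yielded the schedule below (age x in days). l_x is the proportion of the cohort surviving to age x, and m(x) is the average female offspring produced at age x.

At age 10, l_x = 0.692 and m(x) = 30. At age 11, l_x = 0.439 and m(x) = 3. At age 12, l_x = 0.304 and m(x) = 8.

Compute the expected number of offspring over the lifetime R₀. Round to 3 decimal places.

24.509

R₀ = Σ l_x m(x):
  age 10: 0.692 × 30 = 20.7600
  age 11: 0.439 × 3 = 1.3170
  age 12: 0.304 × 8 = 2.4320
R₀ = 20.7600 + 1.3170 + 2.4320 = 24.5090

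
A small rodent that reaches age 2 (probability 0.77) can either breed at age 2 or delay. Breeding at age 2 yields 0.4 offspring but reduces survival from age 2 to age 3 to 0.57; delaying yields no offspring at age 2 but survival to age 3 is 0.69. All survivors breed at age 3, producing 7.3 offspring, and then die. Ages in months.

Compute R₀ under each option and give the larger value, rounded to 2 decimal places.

breed at age 2: R₀ = 0.77 × (0.4 + 0.57 × 7.3) = 0.77 × 4.5610 = 3.5120
delay to age 3: R₀ = 0.77 × (0.69 × 7.3) = 0.77 × 5.0370 = 3.8785
Higher: delay to age 3 (3.8785).

3.88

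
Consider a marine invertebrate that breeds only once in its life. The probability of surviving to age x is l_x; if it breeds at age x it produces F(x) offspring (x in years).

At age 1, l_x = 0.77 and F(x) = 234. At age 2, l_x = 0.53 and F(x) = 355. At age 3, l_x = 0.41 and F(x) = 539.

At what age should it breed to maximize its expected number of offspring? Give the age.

3

Expected offspring if breeding at age x = l_x × F(x):
  age 1: 0.77 × 234 = 180.180
  age 2: 0.53 × 355 = 188.150
  age 3: 0.41 × 539 = 220.990
Maximum at age 3 (220.990).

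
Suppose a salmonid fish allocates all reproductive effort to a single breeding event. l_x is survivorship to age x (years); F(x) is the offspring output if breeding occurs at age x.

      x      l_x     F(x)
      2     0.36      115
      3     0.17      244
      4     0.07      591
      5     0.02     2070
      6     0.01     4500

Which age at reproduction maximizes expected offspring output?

6

Expected offspring if breeding at age x = l_x × F(x):
  age 2: 0.36 × 115 = 41.400
  age 3: 0.17 × 244 = 41.480
  age 4: 0.07 × 591 = 41.370
  age 5: 0.02 × 2070 = 41.400
  age 6: 0.01 × 4500 = 45.000
Maximum at age 6 (45.000).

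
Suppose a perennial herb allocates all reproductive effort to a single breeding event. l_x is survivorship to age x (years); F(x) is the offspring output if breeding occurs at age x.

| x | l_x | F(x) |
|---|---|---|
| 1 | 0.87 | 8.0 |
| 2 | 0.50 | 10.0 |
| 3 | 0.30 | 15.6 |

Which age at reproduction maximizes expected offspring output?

1

Expected offspring if breeding at age x = l_x × F(x):
  age 1: 0.87 × 8.0 = 6.960
  age 2: 0.50 × 10.0 = 5.000
  age 3: 0.30 × 15.6 = 4.680
Maximum at age 1 (6.960).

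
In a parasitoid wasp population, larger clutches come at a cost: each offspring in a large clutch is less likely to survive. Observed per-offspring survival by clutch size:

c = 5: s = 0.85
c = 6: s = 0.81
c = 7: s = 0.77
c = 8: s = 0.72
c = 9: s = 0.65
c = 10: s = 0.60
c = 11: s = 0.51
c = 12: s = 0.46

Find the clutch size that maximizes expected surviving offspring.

10

Expected surviving offspring = c × s(c):
  c=5: 5 × 0.85 = 4.250
  c=6: 6 × 0.81 = 4.860
  c=7: 7 × 0.77 = 5.390
  c=8: 8 × 0.72 = 5.760
  c=9: 9 × 0.65 = 5.850
  c=10: 10 × 0.60 = 6.000
  c=11: 11 × 0.51 = 5.610
  c=12: 12 × 0.46 = 5.520
Maximum at c = 10 (6.000 surviving offspring).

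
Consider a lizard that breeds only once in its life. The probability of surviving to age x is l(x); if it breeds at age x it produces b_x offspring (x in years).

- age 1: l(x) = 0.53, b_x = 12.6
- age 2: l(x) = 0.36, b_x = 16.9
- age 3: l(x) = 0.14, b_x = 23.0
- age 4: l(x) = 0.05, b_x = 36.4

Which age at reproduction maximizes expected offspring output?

1

Expected offspring if breeding at age x = l(x) × b_x:
  age 1: 0.53 × 12.6 = 6.678
  age 2: 0.36 × 16.9 = 6.084
  age 3: 0.14 × 23.0 = 3.220
  age 4: 0.05 × 36.4 = 1.820
Maximum at age 1 (6.678).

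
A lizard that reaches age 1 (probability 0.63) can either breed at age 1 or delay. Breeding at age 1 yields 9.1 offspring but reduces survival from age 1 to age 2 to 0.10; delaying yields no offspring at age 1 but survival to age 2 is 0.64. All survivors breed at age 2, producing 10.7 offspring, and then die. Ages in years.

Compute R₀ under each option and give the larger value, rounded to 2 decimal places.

breed at age 1: R₀ = 0.63 × (9.1 + 0.10 × 10.7) = 0.63 × 10.1700 = 6.4071
delay to age 2: R₀ = 0.63 × (0.64 × 10.7) = 0.63 × 6.8480 = 4.3142
Higher: breed at age 1 (6.4071).

6.41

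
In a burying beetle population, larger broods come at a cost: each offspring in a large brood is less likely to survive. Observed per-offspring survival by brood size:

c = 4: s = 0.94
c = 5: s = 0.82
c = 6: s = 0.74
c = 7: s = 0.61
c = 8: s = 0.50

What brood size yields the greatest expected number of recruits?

Expected recruits = c × s(c):
  c=4: 4 × 0.94 = 3.760
  c=5: 5 × 0.82 = 4.100
  c=6: 6 × 0.74 = 4.440
  c=7: 7 × 0.61 = 4.270
  c=8: 8 × 0.50 = 4.000
Maximum at c = 6 (4.440 recruits).

6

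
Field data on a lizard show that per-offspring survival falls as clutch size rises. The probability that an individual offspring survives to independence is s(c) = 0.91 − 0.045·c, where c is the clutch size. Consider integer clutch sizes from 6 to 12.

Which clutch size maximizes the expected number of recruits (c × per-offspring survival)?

Expected recruits = c × s(c):
  c=6: 6 × 0.640 = 3.840
  c=7: 7 × 0.595 = 4.165
  c=8: 8 × 0.550 = 4.400
  c=9: 9 × 0.505 = 4.545
  c=10: 10 × 0.460 = 4.600
  c=11: 11 × 0.415 = 4.565
  c=12: 12 × 0.370 = 4.440
Maximum at c = 10 (4.600 recruits).

10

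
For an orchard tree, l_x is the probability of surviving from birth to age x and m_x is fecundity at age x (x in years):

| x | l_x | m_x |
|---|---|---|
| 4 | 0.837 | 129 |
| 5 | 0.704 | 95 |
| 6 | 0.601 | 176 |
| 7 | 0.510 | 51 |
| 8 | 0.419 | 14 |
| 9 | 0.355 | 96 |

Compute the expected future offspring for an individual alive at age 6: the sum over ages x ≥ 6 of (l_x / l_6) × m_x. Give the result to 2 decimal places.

l_6 = 0.601. Conditional survival from age 6 to x is l_x / l_6.
  x=6: (0.601/0.601) × 176 = 176.0000
  x=7: (0.510/0.601) × 51 = 43.2779
  x=8: (0.419/0.601) × 14 = 9.7604
  x=9: (0.355/0.601) × 96 = 56.7055
Sum = 176.0000 + 43.2779 + 9.7604 + 56.7055 = 285.7438

285.74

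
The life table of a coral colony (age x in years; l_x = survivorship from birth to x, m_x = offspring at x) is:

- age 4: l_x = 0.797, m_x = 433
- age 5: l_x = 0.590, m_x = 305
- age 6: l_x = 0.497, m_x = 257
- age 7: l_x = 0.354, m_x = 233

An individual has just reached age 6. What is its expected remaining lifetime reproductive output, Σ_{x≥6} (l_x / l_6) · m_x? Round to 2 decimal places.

422.96

l_6 = 0.497. Conditional survival from age 6 to x is l_x / l_6.
  x=6: (0.497/0.497) × 257 = 257.0000
  x=7: (0.354/0.497) × 233 = 165.9598
Sum = 257.0000 + 165.9598 = 422.9598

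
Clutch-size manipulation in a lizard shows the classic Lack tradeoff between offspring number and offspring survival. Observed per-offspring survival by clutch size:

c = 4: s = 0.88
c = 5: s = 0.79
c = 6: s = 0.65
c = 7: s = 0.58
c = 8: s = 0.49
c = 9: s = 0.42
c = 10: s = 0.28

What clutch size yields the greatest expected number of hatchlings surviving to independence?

7

Expected hatchlings surviving to independence = c × s(c):
  c=4: 4 × 0.88 = 3.520
  c=5: 5 × 0.79 = 3.950
  c=6: 6 × 0.65 = 3.900
  c=7: 7 × 0.58 = 4.060
  c=8: 8 × 0.49 = 3.920
  c=9: 9 × 0.42 = 3.780
  c=10: 10 × 0.28 = 2.800
Maximum at c = 7 (4.060 hatchlings surviving to independence).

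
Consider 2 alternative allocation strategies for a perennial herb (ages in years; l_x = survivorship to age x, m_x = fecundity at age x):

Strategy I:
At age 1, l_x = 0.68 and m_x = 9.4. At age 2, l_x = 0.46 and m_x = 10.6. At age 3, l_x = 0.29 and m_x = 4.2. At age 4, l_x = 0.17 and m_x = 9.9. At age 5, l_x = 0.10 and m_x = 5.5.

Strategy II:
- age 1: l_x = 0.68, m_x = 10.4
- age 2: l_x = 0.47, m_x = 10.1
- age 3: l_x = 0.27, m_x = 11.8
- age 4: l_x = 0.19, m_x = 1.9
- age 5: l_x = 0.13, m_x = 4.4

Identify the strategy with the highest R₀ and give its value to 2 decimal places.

Strategy I: R₀ = 0.68×9.4 + 0.46×10.6 + 0.29×4.2 + 0.17×9.9 + 0.10×5.5 = 14.7190
Strategy II: R₀ = 0.68×10.4 + 0.47×10.1 + 0.27×11.8 + 0.19×1.9 + 0.13×4.4 = 15.9380
Highest R₀: strategy II with 15.9380.

15.94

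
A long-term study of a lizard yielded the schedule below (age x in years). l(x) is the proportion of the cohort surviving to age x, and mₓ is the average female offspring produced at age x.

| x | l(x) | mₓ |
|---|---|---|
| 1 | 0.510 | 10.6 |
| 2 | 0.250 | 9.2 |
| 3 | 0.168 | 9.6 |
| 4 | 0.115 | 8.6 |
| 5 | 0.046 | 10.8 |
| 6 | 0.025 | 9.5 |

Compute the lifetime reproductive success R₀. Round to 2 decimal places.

11.04

R₀ = Σ l(x) mₓ:
  age 1: 0.510 × 10.6 = 5.4060
  age 2: 0.250 × 9.2 = 2.3000
  age 3: 0.168 × 9.6 = 1.6128
  age 4: 0.115 × 8.6 = 0.9890
  age 5: 0.046 × 10.8 = 0.4968
  age 6: 0.025 × 9.5 = 0.2375
R₀ = 5.4060 + 2.3000 + 1.6128 + 0.9890 + 0.4968 + 0.2375 = 11.0421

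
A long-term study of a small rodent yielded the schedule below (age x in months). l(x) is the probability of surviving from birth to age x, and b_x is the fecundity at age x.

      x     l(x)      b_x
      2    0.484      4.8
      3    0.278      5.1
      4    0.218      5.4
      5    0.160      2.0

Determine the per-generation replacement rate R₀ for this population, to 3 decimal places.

5.238

R₀ = Σ l(x) b_x:
  age 2: 0.484 × 4.8 = 2.3232
  age 3: 0.278 × 5.1 = 1.4178
  age 4: 0.218 × 5.4 = 1.1772
  age 5: 0.160 × 2.0 = 0.3200
R₀ = 2.3232 + 1.4178 + 1.1772 + 0.3200 = 5.2382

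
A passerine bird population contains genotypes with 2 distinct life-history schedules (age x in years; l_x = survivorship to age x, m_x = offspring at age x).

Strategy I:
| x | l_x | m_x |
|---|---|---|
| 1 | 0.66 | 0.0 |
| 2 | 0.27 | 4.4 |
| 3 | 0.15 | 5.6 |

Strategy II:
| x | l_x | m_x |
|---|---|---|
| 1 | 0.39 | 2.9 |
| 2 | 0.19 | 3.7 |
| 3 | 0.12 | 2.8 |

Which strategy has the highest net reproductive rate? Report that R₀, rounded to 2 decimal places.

Strategy I: R₀ = 0.66×0.0 + 0.27×4.4 + 0.15×5.6 = 2.0280
Strategy II: R₀ = 0.39×2.9 + 0.19×3.7 + 0.12×2.8 = 2.1700
Highest R₀: strategy II with 2.1700.

2.17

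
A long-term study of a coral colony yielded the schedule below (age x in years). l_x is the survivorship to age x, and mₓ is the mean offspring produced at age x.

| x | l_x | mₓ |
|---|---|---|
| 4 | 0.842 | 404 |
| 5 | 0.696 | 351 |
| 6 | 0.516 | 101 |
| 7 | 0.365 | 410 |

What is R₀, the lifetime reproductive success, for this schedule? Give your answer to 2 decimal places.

786.23

R₀ = Σ l_x mₓ:
  age 4: 0.842 × 404 = 340.1680
  age 5: 0.696 × 351 = 244.2960
  age 6: 0.516 × 101 = 52.1160
  age 7: 0.365 × 410 = 149.6500
R₀ = 340.1680 + 244.2960 + 52.1160 + 149.6500 = 786.2300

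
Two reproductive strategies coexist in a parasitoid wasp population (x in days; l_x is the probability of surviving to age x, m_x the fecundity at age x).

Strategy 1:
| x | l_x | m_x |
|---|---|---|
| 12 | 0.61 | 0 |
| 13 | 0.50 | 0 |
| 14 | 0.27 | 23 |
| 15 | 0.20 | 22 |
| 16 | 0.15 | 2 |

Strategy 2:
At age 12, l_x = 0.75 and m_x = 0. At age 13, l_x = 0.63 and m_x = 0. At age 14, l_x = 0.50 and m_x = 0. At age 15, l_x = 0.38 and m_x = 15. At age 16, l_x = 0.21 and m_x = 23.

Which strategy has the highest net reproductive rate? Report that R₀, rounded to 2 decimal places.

10.91

Strategy 1: R₀ = 0.61×0 + 0.50×0 + 0.27×23 + 0.20×22 + 0.15×2 = 10.9100
Strategy 2: R₀ = 0.75×0 + 0.63×0 + 0.50×0 + 0.38×15 + 0.21×23 = 10.5300
Highest R₀: strategy 1 with 10.9100.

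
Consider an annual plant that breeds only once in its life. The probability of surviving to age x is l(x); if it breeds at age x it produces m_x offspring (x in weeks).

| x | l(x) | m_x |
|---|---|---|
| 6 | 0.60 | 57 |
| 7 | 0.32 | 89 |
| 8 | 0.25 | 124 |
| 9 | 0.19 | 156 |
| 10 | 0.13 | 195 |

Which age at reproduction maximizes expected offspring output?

6

Expected offspring if breeding at age x = l(x) × m_x:
  age 6: 0.60 × 57 = 34.200
  age 7: 0.32 × 89 = 28.480
  age 8: 0.25 × 124 = 31.000
  age 9: 0.19 × 156 = 29.640
  age 10: 0.13 × 195 = 25.350
Maximum at age 6 (34.200).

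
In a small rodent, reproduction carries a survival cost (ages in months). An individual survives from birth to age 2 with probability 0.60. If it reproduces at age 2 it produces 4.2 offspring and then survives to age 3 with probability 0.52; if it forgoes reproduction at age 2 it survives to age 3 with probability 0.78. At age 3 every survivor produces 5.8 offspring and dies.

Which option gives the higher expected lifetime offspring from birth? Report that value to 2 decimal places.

breed at age 2: R₀ = 0.60 × (4.2 + 0.52 × 5.8) = 0.60 × 7.2160 = 4.3296
delay to age 3: R₀ = 0.60 × (0.78 × 5.8) = 0.60 × 4.5240 = 2.7144
Higher: breed at age 2 (4.3296).

4.33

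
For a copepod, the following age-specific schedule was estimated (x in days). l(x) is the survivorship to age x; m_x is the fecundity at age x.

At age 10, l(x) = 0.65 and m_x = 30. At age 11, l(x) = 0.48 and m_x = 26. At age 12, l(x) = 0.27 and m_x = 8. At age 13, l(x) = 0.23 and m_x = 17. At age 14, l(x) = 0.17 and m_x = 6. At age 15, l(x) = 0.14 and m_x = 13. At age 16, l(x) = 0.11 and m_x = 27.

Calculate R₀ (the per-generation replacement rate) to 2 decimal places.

43.86

R₀ = Σ l(x) m_x:
  age 10: 0.65 × 30 = 19.5000
  age 11: 0.48 × 26 = 12.4800
  age 12: 0.27 × 8 = 2.1600
  age 13: 0.23 × 17 = 3.9100
  age 14: 0.17 × 6 = 1.0200
  age 15: 0.14 × 13 = 1.8200
  age 16: 0.11 × 27 = 2.9700
R₀ = 19.5000 + 12.4800 + 2.1600 + 3.9100 + 1.0200 + 1.8200 + 2.9700 = 43.8600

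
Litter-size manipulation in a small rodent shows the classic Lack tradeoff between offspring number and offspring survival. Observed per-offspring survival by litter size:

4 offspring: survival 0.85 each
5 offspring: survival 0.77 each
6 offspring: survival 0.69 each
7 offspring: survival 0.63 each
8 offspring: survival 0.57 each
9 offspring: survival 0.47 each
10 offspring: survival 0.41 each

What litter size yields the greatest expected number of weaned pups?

Expected weaned pups = c × s(c):
  c=4: 4 × 0.85 = 3.400
  c=5: 5 × 0.77 = 3.850
  c=6: 6 × 0.69 = 4.140
  c=7: 7 × 0.63 = 4.410
  c=8: 8 × 0.57 = 4.560
  c=9: 9 × 0.47 = 4.230
  c=10: 10 × 0.41 = 4.100
Maximum at c = 8 (4.560 weaned pups).

8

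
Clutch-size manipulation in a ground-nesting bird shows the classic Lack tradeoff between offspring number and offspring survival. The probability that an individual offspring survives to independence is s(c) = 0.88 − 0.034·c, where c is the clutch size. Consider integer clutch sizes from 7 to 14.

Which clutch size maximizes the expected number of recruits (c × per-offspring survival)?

13

Expected recruits = c × s(c):
  c=7: 7 × 0.642 = 4.494
  c=8: 8 × 0.608 = 4.864
  c=9: 9 × 0.574 = 5.166
  c=10: 10 × 0.540 = 5.400
  c=11: 11 × 0.506 = 5.566
  c=12: 12 × 0.472 = 5.664
  c=13: 13 × 0.438 = 5.694
  c=14: 14 × 0.404 = 5.656
Maximum at c = 13 (5.694 recruits).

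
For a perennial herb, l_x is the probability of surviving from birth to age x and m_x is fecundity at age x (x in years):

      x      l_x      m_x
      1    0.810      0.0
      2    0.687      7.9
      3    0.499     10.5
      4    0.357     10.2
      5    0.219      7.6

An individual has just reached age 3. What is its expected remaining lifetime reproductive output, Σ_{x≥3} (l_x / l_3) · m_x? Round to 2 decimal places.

21.13

l_3 = 0.499. Conditional survival from age 3 to x is l_x / l_3.
  x=3: (0.499/0.499) × 10.5 = 10.5000
  x=4: (0.357/0.499) × 10.2 = 7.2974
  x=5: (0.219/0.499) × 7.6 = 3.3355
Sum = 10.5000 + 7.2974 + 3.3355 = 21.1329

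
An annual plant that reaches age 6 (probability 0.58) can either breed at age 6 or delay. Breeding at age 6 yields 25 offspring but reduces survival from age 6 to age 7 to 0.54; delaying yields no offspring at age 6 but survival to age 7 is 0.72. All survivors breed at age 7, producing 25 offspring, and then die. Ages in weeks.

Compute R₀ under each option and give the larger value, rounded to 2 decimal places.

22.33

breed at age 6: R₀ = 0.58 × (25 + 0.54 × 25) = 0.58 × 38.5000 = 22.3300
delay to age 7: R₀ = 0.58 × (0.72 × 25) = 0.58 × 18.0000 = 10.4400
Higher: breed at age 6 (22.3300).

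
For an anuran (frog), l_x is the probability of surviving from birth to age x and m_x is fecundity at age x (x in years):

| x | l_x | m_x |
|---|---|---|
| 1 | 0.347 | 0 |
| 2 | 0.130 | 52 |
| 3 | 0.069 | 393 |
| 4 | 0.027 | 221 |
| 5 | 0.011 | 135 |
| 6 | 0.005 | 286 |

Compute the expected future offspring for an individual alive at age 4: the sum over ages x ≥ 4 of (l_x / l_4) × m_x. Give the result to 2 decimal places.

328.96

l_4 = 0.027. Conditional survival from age 4 to x is l_x / l_4.
  x=4: (0.027/0.027) × 221 = 221.0000
  x=5: (0.011/0.027) × 135 = 55.0000
  x=6: (0.005/0.027) × 286 = 52.9630
Sum = 221.0000 + 55.0000 + 52.9630 = 328.9630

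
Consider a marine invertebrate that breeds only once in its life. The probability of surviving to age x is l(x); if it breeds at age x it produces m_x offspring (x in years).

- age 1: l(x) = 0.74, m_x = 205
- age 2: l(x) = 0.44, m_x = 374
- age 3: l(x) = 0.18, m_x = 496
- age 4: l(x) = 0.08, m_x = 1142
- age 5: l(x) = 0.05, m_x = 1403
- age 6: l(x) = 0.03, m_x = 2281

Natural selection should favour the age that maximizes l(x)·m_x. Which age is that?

Expected offspring if breeding at age x = l(x) × m_x:
  age 1: 0.74 × 205 = 151.700
  age 2: 0.44 × 374 = 164.560
  age 3: 0.18 × 496 = 89.280
  age 4: 0.08 × 1142 = 91.360
  age 5: 0.05 × 1403 = 70.150
  age 6: 0.03 × 2281 = 68.430
Maximum at age 2 (164.560).

2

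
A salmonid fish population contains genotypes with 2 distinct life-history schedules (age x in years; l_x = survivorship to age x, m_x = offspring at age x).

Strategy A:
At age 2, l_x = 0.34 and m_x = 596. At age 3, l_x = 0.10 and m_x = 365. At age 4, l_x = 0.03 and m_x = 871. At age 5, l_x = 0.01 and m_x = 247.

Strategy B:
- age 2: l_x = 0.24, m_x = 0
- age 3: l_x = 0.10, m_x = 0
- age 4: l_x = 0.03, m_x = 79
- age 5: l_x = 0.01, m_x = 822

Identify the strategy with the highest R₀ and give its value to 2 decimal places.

Strategy A: R₀ = 0.34×596 + 0.10×365 + 0.03×871 + 0.01×247 = 267.7400
Strategy B: R₀ = 0.24×0 + 0.10×0 + 0.03×79 + 0.01×822 = 10.5900
Highest R₀: strategy A with 267.7400.

267.74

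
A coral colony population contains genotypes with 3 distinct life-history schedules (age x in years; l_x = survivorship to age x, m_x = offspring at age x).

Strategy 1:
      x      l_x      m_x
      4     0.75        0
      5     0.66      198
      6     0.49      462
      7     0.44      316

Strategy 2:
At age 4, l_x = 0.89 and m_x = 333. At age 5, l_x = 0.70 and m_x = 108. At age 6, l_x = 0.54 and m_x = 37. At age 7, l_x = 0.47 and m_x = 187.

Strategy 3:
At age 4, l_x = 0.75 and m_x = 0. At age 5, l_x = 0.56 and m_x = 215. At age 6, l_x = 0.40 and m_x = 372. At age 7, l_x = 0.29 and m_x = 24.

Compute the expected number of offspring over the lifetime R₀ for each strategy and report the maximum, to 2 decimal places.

Strategy 1: R₀ = 0.75×0 + 0.66×198 + 0.49×462 + 0.44×316 = 496.1000
Strategy 2: R₀ = 0.89×333 + 0.70×108 + 0.54×37 + 0.47×187 = 479.8400
Strategy 3: R₀ = 0.75×0 + 0.56×215 + 0.40×372 + 0.29×24 = 276.1600
Highest R₀: strategy 1 with 496.1000.

496.10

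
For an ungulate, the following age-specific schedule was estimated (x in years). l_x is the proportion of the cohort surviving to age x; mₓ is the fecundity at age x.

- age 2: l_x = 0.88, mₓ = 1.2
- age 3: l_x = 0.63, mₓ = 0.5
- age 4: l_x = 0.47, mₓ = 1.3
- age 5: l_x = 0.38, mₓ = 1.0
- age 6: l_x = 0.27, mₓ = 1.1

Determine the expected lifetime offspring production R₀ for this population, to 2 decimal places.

R₀ = Σ l_x mₓ:
  age 2: 0.88 × 1.2 = 1.0560
  age 3: 0.63 × 0.5 = 0.3150
  age 4: 0.47 × 1.3 = 0.6110
  age 5: 0.38 × 1.0 = 0.3800
  age 6: 0.27 × 1.1 = 0.2970
R₀ = 1.0560 + 0.3150 + 0.6110 + 0.3800 + 0.2970 = 2.6590

2.66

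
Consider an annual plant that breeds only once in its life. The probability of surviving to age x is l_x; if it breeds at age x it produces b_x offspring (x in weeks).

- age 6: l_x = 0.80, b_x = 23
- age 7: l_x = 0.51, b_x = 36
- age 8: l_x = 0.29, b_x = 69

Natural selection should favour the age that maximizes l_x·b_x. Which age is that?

Expected offspring if breeding at age x = l_x × b_x:
  age 6: 0.80 × 23 = 18.400
  age 7: 0.51 × 36 = 18.360
  age 8: 0.29 × 69 = 20.010
Maximum at age 8 (20.010).

8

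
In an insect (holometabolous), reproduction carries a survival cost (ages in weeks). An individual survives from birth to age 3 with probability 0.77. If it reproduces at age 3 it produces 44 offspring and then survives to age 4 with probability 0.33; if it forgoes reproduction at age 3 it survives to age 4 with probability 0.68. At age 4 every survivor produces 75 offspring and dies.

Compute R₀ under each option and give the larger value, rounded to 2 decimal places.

52.94

breed at age 3: R₀ = 0.77 × (44 + 0.33 × 75) = 0.77 × 68.7500 = 52.9375
delay to age 4: R₀ = 0.77 × (0.68 × 75) = 0.77 × 51.0000 = 39.2700
Higher: breed at age 3 (52.9375).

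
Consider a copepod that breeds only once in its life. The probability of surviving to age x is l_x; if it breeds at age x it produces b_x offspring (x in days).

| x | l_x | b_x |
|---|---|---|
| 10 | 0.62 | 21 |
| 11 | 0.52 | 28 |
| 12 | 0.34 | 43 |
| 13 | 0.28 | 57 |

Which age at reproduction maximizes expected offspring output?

13

Expected offspring if breeding at age x = l_x × b_x:
  age 10: 0.62 × 21 = 13.020
  age 11: 0.52 × 28 = 14.560
  age 12: 0.34 × 43 = 14.620
  age 13: 0.28 × 57 = 15.960
Maximum at age 13 (15.960).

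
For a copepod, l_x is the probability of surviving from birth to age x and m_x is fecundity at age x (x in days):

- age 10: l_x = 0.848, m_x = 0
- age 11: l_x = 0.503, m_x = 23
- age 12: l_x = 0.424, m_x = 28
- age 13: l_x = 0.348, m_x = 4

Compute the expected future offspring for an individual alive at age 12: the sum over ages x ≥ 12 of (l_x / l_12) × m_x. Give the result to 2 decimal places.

l_12 = 0.424. Conditional survival from age 12 to x is l_x / l_12.
  x=12: (0.424/0.424) × 28 = 28.0000
  x=13: (0.348/0.424) × 4 = 3.2830
Sum = 28.0000 + 3.2830 = 31.2830

31.28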